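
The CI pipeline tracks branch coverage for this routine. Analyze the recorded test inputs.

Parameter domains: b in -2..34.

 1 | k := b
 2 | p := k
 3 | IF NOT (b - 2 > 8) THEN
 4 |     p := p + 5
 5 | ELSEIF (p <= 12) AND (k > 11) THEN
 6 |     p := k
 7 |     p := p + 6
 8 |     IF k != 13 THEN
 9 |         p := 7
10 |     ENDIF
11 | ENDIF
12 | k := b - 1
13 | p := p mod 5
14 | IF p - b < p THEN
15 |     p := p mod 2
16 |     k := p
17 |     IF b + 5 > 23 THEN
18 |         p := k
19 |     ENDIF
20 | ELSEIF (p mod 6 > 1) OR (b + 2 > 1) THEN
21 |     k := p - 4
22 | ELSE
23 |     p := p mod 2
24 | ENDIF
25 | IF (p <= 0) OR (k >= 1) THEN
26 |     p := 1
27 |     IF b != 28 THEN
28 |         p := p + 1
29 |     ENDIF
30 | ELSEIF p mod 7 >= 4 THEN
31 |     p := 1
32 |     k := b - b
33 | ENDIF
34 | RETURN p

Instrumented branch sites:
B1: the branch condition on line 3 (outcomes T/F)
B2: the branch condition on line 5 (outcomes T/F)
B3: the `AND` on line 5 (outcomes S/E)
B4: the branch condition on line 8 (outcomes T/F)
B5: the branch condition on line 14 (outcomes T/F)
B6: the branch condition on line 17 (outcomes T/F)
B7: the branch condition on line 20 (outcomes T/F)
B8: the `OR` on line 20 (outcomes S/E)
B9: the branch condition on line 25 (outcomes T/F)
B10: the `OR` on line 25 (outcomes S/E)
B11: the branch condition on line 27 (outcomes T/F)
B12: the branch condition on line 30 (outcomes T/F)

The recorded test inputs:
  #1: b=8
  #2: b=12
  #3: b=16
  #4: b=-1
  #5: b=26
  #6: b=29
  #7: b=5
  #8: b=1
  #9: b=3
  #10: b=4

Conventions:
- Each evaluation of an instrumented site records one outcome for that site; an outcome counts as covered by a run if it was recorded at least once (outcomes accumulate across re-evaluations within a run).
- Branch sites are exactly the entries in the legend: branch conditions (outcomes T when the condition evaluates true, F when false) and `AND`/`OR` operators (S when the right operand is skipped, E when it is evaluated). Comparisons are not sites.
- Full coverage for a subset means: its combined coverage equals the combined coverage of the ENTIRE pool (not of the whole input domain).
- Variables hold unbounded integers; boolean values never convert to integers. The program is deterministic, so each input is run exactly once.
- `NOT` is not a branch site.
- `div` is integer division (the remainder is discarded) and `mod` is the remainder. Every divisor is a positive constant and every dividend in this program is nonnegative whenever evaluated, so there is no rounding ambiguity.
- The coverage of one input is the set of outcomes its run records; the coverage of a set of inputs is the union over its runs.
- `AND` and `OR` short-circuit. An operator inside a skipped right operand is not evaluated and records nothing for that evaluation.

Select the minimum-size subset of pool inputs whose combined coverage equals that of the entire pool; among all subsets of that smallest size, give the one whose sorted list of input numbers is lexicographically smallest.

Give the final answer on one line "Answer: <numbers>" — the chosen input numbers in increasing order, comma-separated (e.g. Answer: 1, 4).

#1 (b=8) -> covered: B1=T, B5=T, B6=F, B9=T, B10=E, B11=T
#2 (b=12) -> covered: B1=F, B2=T, B3=E, B4=T, B5=T, B6=F, B9=T, B10=S, B11=T
#3 (b=16) -> covered: B1=F, B2=F, B3=S, B5=T, B6=F, B9=T, B10=E, B11=T
#4 (b=-1) -> covered: B1=T, B5=F, B7=T, B8=S, B9=F, B10=E, B12=T
#5 (b=26) -> covered: B1=F, B2=F, B3=S, B5=T, B6=T, B9=T, B10=E, B11=T
#6 (b=29) -> covered: B1=F, B2=F, B3=S, B5=T, B6=T, B9=T, B10=S, B11=T
#7 (b=5) -> covered: B1=T, B5=T, B6=F, B9=T, B10=S, B11=T
#8 (b=1) -> covered: B1=T, B5=T, B6=F, B9=T, B10=E, B11=T
#9 (b=3) -> covered: B1=T, B5=T, B6=F, B9=T, B10=E, B11=T
#10 (b=4) -> covered: B1=T, B5=T, B6=F, B9=T, B10=S, B11=T
together the pool reaches 19 outcomes: B1=T, B1=F, B2=T, B2=F, B3=S, B3=E, B4=T, B5=T, B5=F, B6=T, B6=F, B7=T, B8=S, B9=T, B9=F, B10=S, B10=E, B11=T, B12=T
checked all size-1 subsets: none covers 19 outcomes (max 9/19)
checked all size-2 subsets: none covers 19 outcomes (max 16/19)
inputs {2, 4, 5} (size 3) cover everything; no size-3 subset with a lexicographically smaller index list covers all 19

Answer: 2, 4, 5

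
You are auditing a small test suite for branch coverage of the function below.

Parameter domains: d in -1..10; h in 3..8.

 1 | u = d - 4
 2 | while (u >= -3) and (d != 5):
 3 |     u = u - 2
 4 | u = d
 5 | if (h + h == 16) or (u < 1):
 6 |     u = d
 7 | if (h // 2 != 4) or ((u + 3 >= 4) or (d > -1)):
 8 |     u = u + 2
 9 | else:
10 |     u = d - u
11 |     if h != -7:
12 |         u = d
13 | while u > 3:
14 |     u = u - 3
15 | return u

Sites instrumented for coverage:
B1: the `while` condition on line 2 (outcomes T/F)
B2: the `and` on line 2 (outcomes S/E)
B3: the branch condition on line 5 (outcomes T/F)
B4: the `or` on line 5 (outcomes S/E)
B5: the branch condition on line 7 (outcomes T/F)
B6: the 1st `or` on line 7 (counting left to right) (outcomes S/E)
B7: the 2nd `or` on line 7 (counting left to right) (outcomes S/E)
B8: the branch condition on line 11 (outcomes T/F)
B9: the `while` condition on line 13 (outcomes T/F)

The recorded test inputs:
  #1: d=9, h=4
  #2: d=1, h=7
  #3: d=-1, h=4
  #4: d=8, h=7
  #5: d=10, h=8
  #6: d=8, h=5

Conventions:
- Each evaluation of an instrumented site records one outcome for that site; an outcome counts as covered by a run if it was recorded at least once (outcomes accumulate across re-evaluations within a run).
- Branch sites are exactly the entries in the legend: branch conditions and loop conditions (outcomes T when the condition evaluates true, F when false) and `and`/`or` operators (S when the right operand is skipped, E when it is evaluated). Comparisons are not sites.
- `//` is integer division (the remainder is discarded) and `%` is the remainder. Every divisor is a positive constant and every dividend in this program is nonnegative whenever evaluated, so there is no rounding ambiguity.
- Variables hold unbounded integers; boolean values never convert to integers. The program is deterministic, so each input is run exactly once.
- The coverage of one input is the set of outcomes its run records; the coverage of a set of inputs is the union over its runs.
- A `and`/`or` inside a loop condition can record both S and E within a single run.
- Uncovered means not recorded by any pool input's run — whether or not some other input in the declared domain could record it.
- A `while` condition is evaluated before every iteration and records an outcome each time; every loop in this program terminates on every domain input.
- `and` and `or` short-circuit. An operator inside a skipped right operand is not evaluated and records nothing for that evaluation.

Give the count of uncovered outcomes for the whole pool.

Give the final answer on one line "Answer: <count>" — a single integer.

run #1 (d=9, h=4) records B1=T, B1=F, B2=S, B2=E, B3=F, B4=E, B5=T, B6=S, B9=T, B9=F
run #2 (d=1, h=7) records B1=T, B1=F, B2=S, B2=E, B3=F, B4=E, B5=T, B6=S, B9=F
run #3 (d=-1, h=4) records B1=F, B2=S, B3=T, B4=E, B5=T, B6=S, B9=F
run #4 (d=8, h=7) records B1=T, B1=F, B2=S, B2=E, B3=F, B4=E, B5=T, B6=S, B9=T, B9=F
run #5 (d=10, h=8) records B1=T, B1=F, B2=S, B2=E, B3=T, B4=S, B5=T, B6=E, B7=S, B9=T, B9=F
run #6 (d=8, h=5) records B1=T, B1=F, B2=S, B2=E, B3=F, B4=E, B5=T, B6=S, B9=T, B9=F
union over the pool: B1=T, B1=F, B2=S, B2=E, B3=T, B3=F, B4=S, B4=E, B5=T, B6=S, B6=E, B7=S, B9=T, B9=F
uncovered (4 of 18): B5=F, B7=E, B8=T, B8=F

Answer: 4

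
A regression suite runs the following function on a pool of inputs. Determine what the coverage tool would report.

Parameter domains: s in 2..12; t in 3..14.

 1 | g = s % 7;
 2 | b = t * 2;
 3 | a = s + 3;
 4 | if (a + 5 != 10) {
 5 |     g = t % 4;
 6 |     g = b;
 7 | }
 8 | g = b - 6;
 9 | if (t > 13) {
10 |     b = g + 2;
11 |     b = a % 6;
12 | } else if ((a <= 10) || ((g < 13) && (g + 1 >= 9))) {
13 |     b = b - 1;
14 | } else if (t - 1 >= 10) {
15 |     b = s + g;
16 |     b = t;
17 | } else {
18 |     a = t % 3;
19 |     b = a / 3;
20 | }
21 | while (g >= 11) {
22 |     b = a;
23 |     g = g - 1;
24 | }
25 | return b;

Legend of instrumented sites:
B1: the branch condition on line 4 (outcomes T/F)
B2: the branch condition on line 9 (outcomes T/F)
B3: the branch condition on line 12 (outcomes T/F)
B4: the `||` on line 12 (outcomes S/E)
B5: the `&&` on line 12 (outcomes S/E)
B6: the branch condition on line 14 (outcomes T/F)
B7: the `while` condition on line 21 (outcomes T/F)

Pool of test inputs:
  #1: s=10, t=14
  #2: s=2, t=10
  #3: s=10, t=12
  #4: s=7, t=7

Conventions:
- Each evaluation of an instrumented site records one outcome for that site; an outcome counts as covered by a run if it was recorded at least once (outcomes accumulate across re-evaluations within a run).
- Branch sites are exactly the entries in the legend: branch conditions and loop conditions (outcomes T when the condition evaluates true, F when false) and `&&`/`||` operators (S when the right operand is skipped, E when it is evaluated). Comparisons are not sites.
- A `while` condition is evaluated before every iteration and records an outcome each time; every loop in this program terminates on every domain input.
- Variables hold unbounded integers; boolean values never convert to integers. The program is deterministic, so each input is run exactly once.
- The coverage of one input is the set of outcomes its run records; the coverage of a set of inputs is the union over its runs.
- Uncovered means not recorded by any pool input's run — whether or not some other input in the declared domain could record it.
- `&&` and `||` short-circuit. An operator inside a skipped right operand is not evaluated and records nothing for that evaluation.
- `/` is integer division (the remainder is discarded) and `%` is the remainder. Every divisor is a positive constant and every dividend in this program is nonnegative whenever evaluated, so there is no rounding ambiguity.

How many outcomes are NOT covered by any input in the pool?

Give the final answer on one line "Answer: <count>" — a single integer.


#1 (s=10, t=14) -> B1->T, B2->T, B7->T, B7->T, B7->T, B7->T, B7->T, B7->T, B7->T, B7->T, B7->T, B7->T, B7->T, B7->T, ...; covered: B1=T, B2=T, B7=T, B7=F
#2 (s=2, t=10) -> B1->F, B2->F, B4->S, B3->T, B7->T, B7->T, B7->T, B7->T, B7->F; covered: B1=F, B2=F, B3=T, B4=S, B7=T, B7=F
#3 (s=10, t=12) -> B1->T, B2->F, B4->E, B5->S, B3->F, B6->T, B7->T, B7->T, B7->T, B7->T, B7->T, B7->T, B7->T, B7->T, ...; covered: B1=T, B2=F, B3=F, B4=E, B5=S, B6=T, B7=T, B7=F
#4 (s=7, t=7) -> B1->T, B2->F, B4->S, B3->T, B7->F; covered: B1=T, B2=F, B3=T, B4=S, B7=F
union over the pool: B1=T, B1=F, B2=T, B2=F, B3=T, B3=F, B4=S, B4=E, B5=S, B6=T, B7=T, B7=F
uncovered (2 of 14): B5=E, B6=F
Answer: 2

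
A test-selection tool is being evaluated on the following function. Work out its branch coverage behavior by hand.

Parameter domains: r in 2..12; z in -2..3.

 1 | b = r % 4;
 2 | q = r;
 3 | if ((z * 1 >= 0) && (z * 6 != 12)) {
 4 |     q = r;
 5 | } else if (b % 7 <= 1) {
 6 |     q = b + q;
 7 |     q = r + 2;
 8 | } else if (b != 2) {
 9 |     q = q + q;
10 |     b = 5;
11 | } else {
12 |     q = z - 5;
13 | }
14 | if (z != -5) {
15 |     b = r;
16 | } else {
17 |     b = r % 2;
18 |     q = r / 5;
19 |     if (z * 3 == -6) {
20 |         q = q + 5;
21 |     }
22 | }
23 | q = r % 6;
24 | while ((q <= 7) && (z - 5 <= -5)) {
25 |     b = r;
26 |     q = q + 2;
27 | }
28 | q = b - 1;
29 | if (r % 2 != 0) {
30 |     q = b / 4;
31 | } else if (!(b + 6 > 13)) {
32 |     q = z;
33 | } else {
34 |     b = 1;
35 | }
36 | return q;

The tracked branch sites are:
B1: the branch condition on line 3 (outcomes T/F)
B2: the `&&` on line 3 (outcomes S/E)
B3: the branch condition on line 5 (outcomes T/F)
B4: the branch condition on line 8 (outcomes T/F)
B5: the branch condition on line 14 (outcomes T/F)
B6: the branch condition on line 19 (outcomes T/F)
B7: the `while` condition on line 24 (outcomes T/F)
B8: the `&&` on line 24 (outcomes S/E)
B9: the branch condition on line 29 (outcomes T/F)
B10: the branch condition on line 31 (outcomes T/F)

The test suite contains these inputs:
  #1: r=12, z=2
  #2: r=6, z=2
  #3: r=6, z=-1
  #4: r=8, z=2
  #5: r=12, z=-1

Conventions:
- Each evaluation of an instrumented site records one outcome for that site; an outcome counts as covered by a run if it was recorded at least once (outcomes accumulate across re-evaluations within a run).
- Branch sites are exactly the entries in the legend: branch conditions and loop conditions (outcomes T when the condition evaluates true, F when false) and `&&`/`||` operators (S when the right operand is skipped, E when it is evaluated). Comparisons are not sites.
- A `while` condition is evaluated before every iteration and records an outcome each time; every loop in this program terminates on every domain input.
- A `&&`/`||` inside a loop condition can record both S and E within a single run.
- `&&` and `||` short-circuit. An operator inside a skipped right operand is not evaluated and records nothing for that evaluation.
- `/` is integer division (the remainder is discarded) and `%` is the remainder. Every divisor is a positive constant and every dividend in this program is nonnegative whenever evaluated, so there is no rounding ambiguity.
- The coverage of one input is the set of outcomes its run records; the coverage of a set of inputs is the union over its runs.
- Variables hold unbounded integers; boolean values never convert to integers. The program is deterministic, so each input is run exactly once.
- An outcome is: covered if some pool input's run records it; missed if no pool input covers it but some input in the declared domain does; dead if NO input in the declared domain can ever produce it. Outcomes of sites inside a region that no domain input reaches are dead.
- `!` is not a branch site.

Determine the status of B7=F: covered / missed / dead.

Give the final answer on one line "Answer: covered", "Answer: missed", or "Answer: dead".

B7=F is recorded by pool input(s) 1, 2, 3, 4, 5 -> covered

Answer: covered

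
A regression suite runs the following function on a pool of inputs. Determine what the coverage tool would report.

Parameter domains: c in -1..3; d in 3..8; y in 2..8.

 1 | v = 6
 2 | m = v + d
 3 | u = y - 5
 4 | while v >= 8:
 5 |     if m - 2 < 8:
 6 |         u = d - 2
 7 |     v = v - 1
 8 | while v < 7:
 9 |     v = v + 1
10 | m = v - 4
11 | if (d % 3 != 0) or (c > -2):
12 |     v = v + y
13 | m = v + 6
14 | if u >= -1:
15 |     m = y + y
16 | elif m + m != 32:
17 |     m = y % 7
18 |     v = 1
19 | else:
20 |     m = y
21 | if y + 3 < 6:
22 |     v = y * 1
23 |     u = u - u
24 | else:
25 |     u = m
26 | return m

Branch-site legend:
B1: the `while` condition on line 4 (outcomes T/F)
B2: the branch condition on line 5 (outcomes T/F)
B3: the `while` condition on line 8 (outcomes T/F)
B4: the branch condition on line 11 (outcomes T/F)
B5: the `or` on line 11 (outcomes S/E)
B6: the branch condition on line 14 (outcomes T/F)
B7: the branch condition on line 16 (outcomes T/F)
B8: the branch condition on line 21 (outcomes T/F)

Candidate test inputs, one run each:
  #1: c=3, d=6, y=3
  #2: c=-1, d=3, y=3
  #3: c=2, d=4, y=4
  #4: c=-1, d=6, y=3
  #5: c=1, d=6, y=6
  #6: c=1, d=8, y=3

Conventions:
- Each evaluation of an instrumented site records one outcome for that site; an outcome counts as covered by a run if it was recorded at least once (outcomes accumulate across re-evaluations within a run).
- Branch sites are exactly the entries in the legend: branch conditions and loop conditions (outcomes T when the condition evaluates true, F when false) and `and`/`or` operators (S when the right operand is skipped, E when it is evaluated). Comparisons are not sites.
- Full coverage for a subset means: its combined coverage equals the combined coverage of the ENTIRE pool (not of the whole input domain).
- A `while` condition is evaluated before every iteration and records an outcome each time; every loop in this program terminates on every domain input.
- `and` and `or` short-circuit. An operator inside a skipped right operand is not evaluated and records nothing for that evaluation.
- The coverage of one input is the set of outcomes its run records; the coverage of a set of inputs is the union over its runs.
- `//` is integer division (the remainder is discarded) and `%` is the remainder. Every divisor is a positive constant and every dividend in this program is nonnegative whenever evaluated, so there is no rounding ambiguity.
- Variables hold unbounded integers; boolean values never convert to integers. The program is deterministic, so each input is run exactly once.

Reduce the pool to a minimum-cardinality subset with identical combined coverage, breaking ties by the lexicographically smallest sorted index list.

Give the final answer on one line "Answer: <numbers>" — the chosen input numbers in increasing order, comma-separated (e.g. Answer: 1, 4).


#1 (c=3, d=6, y=3) -> B1->F, B3->T, B3->F, B5->E, B4->T, B6->F, B7->F, B8->F; covered: B1=F, B3=T, B3=F, B4=T, B5=E, B6=F, B7=F, B8=F
#2 (c=-1, d=3, y=3) -> B1->F, B3->T, B3->F, B5->E, B4->T, B6->F, B7->F, B8->F; covered: B1=F, B3=T, B3=F, B4=T, B5=E, B6=F, B7=F, B8=F
#3 (c=2, d=4, y=4) -> B1->F, B3->T, B3->F, B5->S, B4->T, B6->T, B8->F; covered: B1=F, B3=T, B3=F, B4=T, B5=S, B6=T, B8=F
#4 (c=-1, d=6, y=3) -> B1->F, B3->T, B3->F, B5->E, B4->T, B6->F, B7->F, B8->F; covered: B1=F, B3=T, B3=F, B4=T, B5=E, B6=F, B7=F, B8=F
#5 (c=1, d=6, y=6) -> B1->F, B3->T, B3->F, B5->E, B4->T, B6->T, B8->F; covered: B1=F, B3=T, B3=F, B4=T, B5=E, B6=T, B8=F
#6 (c=1, d=8, y=3) -> B1->F, B3->T, B3->F, B5->S, B4->T, B6->F, B7->F, B8->F; covered: B1=F, B3=T, B3=F, B4=T, B5=S, B6=F, B7=F, B8=F
union over all inputs: B1=F, B3=T, B3=F, B4=T, B5=S, B5=E, B6=T, B6=F, B7=F, B8=F (10 outcomes)
every size-1 subset falls short of the 10 outcomes (best: 8/10)
at size 2, {1, 3} reaches all 10 outcomes; every lexicographically earlier size-2 subset fails
Answer: 1, 3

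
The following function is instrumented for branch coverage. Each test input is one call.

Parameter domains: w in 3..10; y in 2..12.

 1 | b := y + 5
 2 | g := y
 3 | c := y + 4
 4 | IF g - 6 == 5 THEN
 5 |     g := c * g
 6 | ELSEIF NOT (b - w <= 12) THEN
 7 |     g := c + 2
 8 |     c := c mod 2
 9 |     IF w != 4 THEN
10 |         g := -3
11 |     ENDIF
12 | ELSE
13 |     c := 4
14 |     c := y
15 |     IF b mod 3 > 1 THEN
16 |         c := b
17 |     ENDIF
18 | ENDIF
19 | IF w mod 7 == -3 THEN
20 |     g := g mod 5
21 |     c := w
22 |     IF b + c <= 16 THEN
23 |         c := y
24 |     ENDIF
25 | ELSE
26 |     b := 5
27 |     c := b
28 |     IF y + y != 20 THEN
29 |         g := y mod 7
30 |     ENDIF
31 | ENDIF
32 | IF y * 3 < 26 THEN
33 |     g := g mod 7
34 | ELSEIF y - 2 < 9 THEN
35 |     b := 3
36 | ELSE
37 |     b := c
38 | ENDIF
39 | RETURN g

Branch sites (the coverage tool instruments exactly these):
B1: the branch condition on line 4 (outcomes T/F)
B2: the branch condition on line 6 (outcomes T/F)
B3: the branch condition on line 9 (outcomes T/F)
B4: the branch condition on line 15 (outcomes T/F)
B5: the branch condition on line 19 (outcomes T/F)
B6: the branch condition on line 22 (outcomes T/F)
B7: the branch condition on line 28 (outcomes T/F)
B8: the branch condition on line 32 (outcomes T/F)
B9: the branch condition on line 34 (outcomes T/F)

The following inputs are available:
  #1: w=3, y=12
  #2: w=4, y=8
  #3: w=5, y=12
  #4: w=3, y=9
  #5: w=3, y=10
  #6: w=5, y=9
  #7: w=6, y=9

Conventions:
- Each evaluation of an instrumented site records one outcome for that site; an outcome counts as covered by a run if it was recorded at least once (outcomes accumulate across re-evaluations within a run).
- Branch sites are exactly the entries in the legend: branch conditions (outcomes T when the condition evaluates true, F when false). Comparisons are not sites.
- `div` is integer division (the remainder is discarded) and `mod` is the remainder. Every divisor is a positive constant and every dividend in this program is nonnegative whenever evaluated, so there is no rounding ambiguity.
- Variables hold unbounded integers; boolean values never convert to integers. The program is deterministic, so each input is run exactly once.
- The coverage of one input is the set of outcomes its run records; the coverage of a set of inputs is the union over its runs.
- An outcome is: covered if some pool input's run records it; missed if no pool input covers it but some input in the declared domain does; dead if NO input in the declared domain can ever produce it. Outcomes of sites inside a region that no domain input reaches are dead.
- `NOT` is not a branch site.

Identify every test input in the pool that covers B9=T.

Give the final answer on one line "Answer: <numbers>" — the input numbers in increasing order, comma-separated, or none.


input #1 (w=3, y=12): misses B9=T
input #2 (w=4, y=8): misses B9=T
input #3 (w=5, y=12): misses B9=T
input #4 (w=3, y=9): covers B9=T
input #5 (w=3, y=10): covers B9=T
input #6 (w=5, y=9): covers B9=T
input #7 (w=6, y=9): covers B9=T
Answer: 4, 5, 6, 7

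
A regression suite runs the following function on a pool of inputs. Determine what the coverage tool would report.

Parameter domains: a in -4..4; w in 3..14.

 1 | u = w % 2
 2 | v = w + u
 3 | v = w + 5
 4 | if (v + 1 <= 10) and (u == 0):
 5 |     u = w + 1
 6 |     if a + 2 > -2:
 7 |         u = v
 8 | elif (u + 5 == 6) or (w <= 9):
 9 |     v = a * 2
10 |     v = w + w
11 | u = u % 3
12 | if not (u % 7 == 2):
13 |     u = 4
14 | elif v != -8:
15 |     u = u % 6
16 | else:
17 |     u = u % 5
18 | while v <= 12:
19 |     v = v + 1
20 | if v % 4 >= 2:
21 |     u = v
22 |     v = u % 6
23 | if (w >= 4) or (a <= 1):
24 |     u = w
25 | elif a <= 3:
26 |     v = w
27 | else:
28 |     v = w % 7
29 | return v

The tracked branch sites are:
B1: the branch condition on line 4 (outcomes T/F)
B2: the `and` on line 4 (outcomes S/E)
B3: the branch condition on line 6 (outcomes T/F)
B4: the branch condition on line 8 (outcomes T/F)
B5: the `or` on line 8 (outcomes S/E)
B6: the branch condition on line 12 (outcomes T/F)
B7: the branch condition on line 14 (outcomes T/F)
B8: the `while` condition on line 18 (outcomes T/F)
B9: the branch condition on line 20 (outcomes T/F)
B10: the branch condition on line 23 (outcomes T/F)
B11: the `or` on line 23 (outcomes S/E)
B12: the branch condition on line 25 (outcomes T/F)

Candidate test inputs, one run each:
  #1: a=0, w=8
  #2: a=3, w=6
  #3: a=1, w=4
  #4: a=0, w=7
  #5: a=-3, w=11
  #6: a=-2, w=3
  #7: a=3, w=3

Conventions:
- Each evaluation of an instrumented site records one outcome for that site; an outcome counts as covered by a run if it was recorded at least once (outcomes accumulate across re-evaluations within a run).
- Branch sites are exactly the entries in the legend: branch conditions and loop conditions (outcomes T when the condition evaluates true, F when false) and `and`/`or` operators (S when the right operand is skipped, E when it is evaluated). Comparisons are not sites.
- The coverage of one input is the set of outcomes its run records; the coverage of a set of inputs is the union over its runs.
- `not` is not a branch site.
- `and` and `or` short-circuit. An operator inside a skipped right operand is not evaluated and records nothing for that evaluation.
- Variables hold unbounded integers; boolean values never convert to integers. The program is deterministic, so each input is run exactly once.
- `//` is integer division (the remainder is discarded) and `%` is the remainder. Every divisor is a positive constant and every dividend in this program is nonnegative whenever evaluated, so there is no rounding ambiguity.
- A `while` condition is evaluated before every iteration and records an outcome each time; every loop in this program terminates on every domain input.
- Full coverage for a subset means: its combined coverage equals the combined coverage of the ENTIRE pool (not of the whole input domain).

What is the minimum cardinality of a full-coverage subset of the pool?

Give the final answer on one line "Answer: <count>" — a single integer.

input #1 (a=0, w=8): events B2->S, B1->F, B5->E, B4->T, B6->T, B8->F, B9->F, B11->S, B10->T; covers B1=F, B2=S, B4=T, B5=E, B6=T, B8=F, B9=F, B10=T, B11=S
input #2 (a=3, w=6): events B2->S, B1->F, B5->E, B4->T, B6->T, B8->T, B8->F, B9->F, B11->S, B10->T; covers B1=F, B2=S, B4=T, B5=E, B6=T, B8=T, B8=F, B9=F, B10=T, B11=S
input #3 (a=1, w=4): events B2->E, B1->T, B3->T, B6->T, B8->T, B8->T, B8->T, B8->T, B8->F, B9->F, B11->S, B10->T; covers B1=T, B2=E, B3=T, B6=T, B8=T, B8=F, B9=F, B10=T, B11=S
input #4 (a=0, w=7): events B2->S, B1->F, B5->S, B4->T, B6->T, B8->F, B9->T, B11->S, B10->T; covers B1=F, B2=S, B4=T, B5=S, B6=T, B8=F, B9=T, B10=T, B11=S
input #5 (a=-3, w=11): events B2->S, B1->F, B5->S, B4->T, B6->T, B8->F, B9->T, B11->S, B10->T; covers B1=F, B2=S, B4=T, B5=S, B6=T, B8=F, B9=T, B10=T, B11=S
input #6 (a=-2, w=3): events B2->E, B1->F, B5->S, B4->T, B6->T, B8->T, B8->T, B8->T, B8->T, B8->T, B8->T, B8->T, B8->F, B9->F, ...; covers B1=F, B2=E, B4=T, B5=S, B6=T, B8=T, B8=F, B9=F, B10=T, B11=E
input #7 (a=3, w=3): events B2->E, B1->F, B5->S, B4->T, B6->T, B8->T, B8->T, B8->T, B8->T, B8->T, B8->T, B8->T, B8->F, B9->F, ...; covers B1=F, B2=E, B4=T, B5=S, B6=T, B8=T, B8=F, B9=F, B10=F, B11=E, B12=T
the full pool covers 18 outcomes: B1=T, B1=F, B2=S, B2=E, B3=T, B4=T, B5=S, B5=E, B6=T, B8=T, B8=F, B9=T, B9=F, B10=T, B10=F, B11=S, B11=E, B12=T
no size-1 subset reaches all 18 outcomes (best union: 11/18)
no size-2 subset reaches all 18 outcomes (best union: 15/18)
no size-3 subset reaches all 18 outcomes (best union: 17/18)
inputs {1, 3, 4, 7} (size 4) cover everything; no size-4 subset with a lexicographically smaller index list covers all 18

Answer: 4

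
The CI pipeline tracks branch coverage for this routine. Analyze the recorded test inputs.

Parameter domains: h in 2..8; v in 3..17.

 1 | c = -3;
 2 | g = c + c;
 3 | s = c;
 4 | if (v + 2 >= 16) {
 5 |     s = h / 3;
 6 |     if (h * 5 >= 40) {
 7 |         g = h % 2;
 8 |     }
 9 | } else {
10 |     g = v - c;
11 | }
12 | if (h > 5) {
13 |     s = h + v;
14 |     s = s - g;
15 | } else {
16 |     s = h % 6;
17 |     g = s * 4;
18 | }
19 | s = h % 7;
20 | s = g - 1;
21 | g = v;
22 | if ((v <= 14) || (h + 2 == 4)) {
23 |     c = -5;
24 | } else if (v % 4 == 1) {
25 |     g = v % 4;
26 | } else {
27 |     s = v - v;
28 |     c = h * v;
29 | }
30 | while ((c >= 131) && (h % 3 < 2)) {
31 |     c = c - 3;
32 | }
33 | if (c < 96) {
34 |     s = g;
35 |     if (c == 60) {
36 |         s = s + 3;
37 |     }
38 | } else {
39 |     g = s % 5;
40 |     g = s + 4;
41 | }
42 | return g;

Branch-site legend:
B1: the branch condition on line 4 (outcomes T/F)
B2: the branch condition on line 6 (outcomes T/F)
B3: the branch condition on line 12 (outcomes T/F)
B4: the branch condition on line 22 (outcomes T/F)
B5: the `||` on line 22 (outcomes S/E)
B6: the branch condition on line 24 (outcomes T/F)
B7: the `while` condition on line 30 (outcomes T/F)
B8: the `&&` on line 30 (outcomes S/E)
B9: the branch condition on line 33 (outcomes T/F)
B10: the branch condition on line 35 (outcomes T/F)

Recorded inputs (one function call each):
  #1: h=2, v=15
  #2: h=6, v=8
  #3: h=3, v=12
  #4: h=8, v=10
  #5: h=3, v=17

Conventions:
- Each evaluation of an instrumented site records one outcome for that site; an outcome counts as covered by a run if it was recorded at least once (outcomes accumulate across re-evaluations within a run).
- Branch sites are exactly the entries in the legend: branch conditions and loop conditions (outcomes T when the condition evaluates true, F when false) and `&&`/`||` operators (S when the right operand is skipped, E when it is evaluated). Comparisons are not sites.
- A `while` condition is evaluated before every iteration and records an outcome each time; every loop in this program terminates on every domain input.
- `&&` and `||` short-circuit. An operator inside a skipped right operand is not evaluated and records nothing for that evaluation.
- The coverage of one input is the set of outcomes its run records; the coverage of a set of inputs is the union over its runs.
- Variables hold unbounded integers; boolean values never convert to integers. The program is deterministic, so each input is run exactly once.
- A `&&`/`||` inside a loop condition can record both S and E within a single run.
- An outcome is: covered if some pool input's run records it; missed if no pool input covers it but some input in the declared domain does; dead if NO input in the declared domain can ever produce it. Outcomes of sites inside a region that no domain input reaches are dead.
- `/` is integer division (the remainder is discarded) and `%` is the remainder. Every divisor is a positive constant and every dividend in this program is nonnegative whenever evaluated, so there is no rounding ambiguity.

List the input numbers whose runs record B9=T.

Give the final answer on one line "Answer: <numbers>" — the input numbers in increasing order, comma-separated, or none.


input #1 (h=2, v=15): hits B9=T
input #2 (h=6, v=8): hits B9=T
input #3 (h=3, v=12): hits B9=T
input #4 (h=8, v=10): hits B9=T
input #5 (h=3, v=17): hits B9=T
Answer: 1, 2, 3, 4, 5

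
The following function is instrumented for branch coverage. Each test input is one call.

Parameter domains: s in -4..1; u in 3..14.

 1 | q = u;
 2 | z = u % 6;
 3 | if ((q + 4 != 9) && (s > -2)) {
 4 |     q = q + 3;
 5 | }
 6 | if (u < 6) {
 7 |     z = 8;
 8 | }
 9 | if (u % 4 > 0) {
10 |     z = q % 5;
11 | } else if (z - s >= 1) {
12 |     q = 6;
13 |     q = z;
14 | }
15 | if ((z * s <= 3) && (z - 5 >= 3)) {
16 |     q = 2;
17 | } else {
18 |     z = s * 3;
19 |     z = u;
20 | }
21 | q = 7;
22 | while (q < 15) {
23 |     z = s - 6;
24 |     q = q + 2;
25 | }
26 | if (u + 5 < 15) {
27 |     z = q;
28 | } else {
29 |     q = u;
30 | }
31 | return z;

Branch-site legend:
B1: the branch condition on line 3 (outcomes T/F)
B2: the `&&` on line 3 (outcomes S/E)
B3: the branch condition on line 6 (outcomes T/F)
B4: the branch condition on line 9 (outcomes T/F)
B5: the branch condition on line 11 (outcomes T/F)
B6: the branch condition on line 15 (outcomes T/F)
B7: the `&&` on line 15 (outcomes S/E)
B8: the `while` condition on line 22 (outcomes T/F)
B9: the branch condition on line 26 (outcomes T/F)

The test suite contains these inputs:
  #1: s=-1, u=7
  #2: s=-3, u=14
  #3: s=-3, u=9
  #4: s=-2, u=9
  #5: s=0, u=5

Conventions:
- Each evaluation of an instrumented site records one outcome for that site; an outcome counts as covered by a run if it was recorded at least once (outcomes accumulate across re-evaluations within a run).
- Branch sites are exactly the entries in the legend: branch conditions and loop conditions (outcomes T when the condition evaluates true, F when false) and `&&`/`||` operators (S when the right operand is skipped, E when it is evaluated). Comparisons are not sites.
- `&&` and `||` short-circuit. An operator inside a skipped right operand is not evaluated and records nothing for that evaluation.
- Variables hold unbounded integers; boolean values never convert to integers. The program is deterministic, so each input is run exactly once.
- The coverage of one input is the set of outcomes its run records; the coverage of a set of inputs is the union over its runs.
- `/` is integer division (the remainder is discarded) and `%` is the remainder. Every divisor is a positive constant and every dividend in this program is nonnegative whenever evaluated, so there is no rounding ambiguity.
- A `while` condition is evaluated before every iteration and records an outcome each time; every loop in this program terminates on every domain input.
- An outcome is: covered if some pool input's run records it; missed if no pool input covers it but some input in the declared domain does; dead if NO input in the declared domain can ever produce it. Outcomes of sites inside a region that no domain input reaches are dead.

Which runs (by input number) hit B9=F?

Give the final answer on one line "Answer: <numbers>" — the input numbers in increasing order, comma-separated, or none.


input #1 (s=-1, u=7): does not record B9=F
input #2 (s=-3, u=14): records B9=F
input #3 (s=-3, u=9): does not record B9=F
input #4 (s=-2, u=9): does not record B9=F
input #5 (s=0, u=5): does not record B9=F
Answer: 2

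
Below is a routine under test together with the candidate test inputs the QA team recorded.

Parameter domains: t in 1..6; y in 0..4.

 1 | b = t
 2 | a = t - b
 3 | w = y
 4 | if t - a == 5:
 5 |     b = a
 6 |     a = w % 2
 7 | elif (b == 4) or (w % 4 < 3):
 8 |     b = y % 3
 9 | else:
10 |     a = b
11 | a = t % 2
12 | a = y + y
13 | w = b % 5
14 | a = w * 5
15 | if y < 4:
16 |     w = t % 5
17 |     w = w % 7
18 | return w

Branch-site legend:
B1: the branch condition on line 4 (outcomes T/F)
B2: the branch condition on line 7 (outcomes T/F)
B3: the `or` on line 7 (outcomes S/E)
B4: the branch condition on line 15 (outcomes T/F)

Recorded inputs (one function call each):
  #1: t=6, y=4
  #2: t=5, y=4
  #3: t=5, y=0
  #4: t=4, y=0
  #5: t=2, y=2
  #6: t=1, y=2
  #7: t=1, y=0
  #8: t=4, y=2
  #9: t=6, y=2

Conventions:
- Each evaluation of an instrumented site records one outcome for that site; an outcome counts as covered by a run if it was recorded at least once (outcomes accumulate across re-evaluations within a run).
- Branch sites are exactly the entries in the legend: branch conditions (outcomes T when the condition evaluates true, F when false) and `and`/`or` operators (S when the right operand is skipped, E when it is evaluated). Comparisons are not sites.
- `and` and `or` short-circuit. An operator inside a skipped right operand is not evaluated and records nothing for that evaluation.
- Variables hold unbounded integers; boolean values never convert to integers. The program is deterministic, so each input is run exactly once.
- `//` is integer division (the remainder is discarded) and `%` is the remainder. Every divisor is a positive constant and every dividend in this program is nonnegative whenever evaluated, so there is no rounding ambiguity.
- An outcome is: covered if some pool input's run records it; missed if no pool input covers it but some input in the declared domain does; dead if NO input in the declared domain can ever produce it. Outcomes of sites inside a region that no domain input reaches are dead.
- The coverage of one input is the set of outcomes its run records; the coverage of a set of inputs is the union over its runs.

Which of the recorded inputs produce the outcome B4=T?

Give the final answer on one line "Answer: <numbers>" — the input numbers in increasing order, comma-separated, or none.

input #1 (t=6, y=4): misses B4=T
input #2 (t=5, y=4): misses B4=T
input #3 (t=5, y=0): covers B4=T
input #4 (t=4, y=0): covers B4=T
input #5 (t=2, y=2): covers B4=T
input #6 (t=1, y=2): covers B4=T
input #7 (t=1, y=0): covers B4=T
input #8 (t=4, y=2): covers B4=T
input #9 (t=6, y=2): covers B4=T

Answer: 3, 4, 5, 6, 7, 8, 9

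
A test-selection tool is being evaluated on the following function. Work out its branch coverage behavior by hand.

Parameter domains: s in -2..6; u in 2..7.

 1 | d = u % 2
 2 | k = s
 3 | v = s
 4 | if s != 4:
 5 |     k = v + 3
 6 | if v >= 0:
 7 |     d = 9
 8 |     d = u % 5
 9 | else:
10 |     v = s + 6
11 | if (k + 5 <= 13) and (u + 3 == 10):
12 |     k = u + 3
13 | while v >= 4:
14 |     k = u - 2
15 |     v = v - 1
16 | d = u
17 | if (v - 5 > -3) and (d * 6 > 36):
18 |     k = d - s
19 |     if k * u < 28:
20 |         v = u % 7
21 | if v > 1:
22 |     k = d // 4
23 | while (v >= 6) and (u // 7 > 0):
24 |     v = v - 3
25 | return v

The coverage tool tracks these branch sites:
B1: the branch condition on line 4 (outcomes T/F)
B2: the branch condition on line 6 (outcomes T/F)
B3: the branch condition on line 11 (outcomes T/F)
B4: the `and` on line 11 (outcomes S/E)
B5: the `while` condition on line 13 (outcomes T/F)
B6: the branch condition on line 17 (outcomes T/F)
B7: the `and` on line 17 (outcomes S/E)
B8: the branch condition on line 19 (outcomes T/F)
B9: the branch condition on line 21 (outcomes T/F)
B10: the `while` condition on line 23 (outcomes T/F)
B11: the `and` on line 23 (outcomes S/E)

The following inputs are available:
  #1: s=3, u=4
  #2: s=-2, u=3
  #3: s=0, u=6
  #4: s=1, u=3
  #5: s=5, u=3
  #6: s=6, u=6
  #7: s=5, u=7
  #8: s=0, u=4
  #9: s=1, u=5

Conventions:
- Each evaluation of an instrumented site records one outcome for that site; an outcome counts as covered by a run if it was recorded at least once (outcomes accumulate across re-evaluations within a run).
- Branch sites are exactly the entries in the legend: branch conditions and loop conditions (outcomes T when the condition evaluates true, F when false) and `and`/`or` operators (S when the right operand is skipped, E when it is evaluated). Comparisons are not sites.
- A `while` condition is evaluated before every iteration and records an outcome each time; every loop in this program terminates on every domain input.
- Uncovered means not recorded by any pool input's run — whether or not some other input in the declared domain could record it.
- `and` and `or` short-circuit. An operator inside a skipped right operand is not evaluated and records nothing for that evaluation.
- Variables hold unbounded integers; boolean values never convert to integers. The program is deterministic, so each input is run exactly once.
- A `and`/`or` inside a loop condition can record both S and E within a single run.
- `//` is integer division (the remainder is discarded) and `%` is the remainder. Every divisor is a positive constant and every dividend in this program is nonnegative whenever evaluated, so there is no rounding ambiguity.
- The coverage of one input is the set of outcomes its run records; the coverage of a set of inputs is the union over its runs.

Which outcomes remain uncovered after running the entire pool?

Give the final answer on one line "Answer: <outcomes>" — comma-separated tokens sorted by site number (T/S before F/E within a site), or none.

#1 (s=3, u=4) -> B1->T, B2->T, B4->E, B3->F, B5->F, B7->E, B6->F, B9->T, B11->S, B10->F; covered: B1=T, B2=T, B3=F, B4=E, B5=F, B6=F, B7=E, B9=T, B10=F, B11=S
#2 (s=-2, u=3) -> B1->T, B2->F, B4->E, B3->F, B5->T, B5->F, B7->E, B6->F, B9->T, B11->S, B10->F; covered: B1=T, B2=F, B3=F, B4=E, B5=T, B5=F, B6=F, B7=E, B9=T, B10=F, B11=S
#3 (s=0, u=6) -> B1->T, B2->T, B4->E, B3->F, B5->F, B7->S, B6->F, B9->F, B11->S, B10->F; covered: B1=T, B2=T, B3=F, B4=E, B5=F, B6=F, B7=S, B9=F, B10=F, B11=S
#4 (s=1, u=3) -> B1->T, B2->T, B4->E, B3->F, B5->F, B7->S, B6->F, B9->F, B11->S, B10->F; covered: B1=T, B2=T, B3=F, B4=E, B5=F, B6=F, B7=S, B9=F, B10=F, B11=S
#5 (s=5, u=3) -> B1->T, B2->T, B4->E, B3->F, B5->T, B5->T, B5->F, B7->E, B6->F, B9->T, B11->S, B10->F; covered: B1=T, B2=T, B3=F, B4=E, B5=T, B5=F, B6=F, B7=E, B9=T, B10=F, B11=S
#6 (s=6, u=6) -> B1->T, B2->T, B4->S, B3->F, B5->T, B5->T, B5->T, B5->F, B7->E, B6->F, B9->T, B11->S, B10->F; covered: B1=T, B2=T, B3=F, B4=S, B5=T, B5=F, B6=F, B7=E, B9=T, B10=F, B11=S
#7 (s=5, u=7) -> B1->T, B2->T, B4->E, B3->T, B5->T, B5->T, B5->F, B7->E, B6->T, B8->T, B9->F, B11->S, B10->F; covered: B1=T, B2=T, B3=T, B4=E, B5=T, B5=F, B6=T, B7=E, B8=T, B9=F, B10=F, B11=S
#8 (s=0, u=4) -> B1->T, B2->T, B4->E, B3->F, B5->F, B7->S, B6->F, B9->F, B11->S, B10->F; covered: B1=T, B2=T, B3=F, B4=E, B5=F, B6=F, B7=S, B9=F, B10=F, B11=S
#9 (s=1, u=5) -> B1->T, B2->T, B4->E, B3->F, B5->F, B7->S, B6->F, B9->F, B11->S, B10->F; covered: B1=T, B2=T, B3=F, B4=E, B5=F, B6=F, B7=S, B9=F, B10=F, B11=S
union over the pool: B1=T, B2=T, B2=F, B3=T, B3=F, B4=S, B4=E, B5=T, B5=F, B6=T, B6=F, B7=S, B7=E, B8=T, B9=T, B9=F, B10=F, B11=S
uncovered (4 of 22): B1=F, B8=F, B10=T, B11=E

Answer: B1=F, B8=F, B10=T, B11=E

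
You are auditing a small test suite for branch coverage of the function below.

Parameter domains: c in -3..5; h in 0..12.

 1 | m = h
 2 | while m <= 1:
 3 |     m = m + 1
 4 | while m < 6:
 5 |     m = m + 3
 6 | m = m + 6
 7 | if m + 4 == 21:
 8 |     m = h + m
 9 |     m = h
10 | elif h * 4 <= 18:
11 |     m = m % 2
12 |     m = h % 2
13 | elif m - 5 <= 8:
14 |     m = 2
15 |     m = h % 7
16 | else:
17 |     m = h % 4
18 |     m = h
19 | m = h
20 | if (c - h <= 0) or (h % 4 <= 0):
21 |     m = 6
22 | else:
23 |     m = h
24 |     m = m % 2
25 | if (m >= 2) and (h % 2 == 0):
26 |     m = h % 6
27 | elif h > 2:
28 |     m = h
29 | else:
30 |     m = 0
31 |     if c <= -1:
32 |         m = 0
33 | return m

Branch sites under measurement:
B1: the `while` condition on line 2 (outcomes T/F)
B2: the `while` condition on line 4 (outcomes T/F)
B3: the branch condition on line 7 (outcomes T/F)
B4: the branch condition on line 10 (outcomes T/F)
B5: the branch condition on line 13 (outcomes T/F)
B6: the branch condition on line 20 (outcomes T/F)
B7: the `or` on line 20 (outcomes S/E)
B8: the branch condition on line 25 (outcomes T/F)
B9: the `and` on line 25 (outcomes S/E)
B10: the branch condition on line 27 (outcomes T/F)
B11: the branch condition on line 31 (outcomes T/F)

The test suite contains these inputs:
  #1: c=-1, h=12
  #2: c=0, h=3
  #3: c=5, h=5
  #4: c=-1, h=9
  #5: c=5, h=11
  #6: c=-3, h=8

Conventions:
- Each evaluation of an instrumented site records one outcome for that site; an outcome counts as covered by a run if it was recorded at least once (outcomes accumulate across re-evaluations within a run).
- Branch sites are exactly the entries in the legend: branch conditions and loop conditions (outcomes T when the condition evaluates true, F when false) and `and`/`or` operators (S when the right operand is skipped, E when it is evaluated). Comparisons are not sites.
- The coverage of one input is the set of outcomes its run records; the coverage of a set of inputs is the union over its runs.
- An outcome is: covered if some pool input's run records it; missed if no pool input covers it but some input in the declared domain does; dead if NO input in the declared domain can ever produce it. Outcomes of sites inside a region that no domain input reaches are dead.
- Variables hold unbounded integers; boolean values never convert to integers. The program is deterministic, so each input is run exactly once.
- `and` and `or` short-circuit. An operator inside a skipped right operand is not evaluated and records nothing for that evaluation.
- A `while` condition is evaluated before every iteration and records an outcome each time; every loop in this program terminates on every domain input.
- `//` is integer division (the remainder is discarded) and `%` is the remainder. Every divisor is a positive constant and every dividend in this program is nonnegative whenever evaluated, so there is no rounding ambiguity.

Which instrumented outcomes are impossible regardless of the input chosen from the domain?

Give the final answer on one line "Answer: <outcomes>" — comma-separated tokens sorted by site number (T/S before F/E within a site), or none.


running all 117 domain inputs and tallying outcomes:
  reachable outcomes have witnesses, e.g. B1=T (e.g. c=-3, h=0), B1=F (e.g. c=-3, h=0), B2=T (e.g. c=-3, h=0), B2=F (e.g. c=-3, h=0)
Answer: none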